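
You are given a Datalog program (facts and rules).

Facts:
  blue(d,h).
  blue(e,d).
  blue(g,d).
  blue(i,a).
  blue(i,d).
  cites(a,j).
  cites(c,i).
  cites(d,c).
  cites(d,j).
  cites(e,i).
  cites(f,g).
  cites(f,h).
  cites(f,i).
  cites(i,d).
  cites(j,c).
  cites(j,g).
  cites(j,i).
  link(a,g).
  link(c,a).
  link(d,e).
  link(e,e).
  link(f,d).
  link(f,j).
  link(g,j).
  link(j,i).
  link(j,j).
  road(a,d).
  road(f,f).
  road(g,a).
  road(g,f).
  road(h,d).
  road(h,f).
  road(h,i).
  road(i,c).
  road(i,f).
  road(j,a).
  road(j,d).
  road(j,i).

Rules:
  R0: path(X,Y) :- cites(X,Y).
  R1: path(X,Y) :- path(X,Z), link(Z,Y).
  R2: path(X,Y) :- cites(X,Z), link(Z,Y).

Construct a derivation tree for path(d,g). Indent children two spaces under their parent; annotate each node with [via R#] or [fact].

round 1: derive path(a,j) via R0 from cites(a,j)
round 1: derive path(c,i) via R0 from cites(c,i)
round 1: derive path(d,c) via R0 from cites(d,c)
round 1: derive path(d,j) via R0 from cites(d,j)
round 1: derive path(e,i) via R0 from cites(e,i)
round 1: derive path(f,g) via R0 from cites(f,g)
round 1: derive path(f,h) via R0 from cites(f,h)
round 1: derive path(f,i) via R0 from cites(f,i)
round 1: derive path(i,d) via R0 from cites(i,d)
round 1: derive path(j,c) via R0 from cites(j,c)
round 1: derive path(j,g) via R0 from cites(j,g)
round 1: derive path(j,i) via R0 from cites(j,i)
round 1: derive path(a,i) via R2 from cites(a,j), link(j,i)
round 1: derive path(d,a) via R2 from cites(d,c), link(c,a)
round 1: derive path(d,i) via R2 from cites(d,j), link(j,i)
round 1: derive path(f,j) via R2 from cites(f,g), link(g,j)
round 1: derive path(i,e) via R2 from cites(i,d), link(d,e)
round 1: derive path(j,a) via R2 from cites(j,c), link(c,a)
round 1: derive path(j,j) via R2 from cites(j,g), link(g,j)
round 2: derive path(d,g) via R1 from path(d,a), link(a,g)

path(d,g)  [via R1]
  path(d,a)  [via R2]
    cites(d,c)  [fact]
    link(c,a)  [fact]
  link(a,g)  [fact]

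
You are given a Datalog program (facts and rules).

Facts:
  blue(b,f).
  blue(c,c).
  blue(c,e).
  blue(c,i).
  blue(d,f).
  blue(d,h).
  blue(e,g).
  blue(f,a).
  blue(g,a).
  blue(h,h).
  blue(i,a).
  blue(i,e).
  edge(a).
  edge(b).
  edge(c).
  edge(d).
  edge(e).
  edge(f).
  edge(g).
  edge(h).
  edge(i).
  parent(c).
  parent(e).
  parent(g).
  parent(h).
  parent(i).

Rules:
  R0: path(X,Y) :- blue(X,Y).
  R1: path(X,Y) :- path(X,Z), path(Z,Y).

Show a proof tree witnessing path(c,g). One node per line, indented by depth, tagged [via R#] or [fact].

path(c,g)  [via R1]
  path(c,e)  [via R0]
    blue(c,e)  [fact]
  path(e,g)  [via R0]
    blue(e,g)  [fact]

round 1: derive path(b,f) via R0 from blue(b,f)
round 1: derive path(c,c) via R0 from blue(c,c)
round 1: derive path(c,e) via R0 from blue(c,e)
round 1: derive path(c,i) via R0 from blue(c,i)
round 1: derive path(d,f) via R0 from blue(d,f)
round 1: derive path(d,h) via R0 from blue(d,h)
round 1: derive path(e,g) via R0 from blue(e,g)
round 1: derive path(f,a) via R0 from blue(f,a)
round 1: derive path(g,a) via R0 from blue(g,a)
round 1: derive path(h,h) via R0 from blue(h,h)
round 1: derive path(i,a) via R0 from blue(i,a)
round 1: derive path(i,e) via R0 from blue(i,e)
round 2: derive path(b,a) via R1 from path(b,f), path(f,a)
round 2: derive path(c,a) via R1 from path(c,i), path(i,a)
round 2: derive path(c,g) via R1 from path(c,e), path(e,g)
round 2: derive path(d,a) via R1 from path(d,f), path(f,a)
round 2: derive path(e,a) via R1 from path(e,g), path(g,a)
round 2: derive path(i,g) via R1 from path(i,e), path(e,g)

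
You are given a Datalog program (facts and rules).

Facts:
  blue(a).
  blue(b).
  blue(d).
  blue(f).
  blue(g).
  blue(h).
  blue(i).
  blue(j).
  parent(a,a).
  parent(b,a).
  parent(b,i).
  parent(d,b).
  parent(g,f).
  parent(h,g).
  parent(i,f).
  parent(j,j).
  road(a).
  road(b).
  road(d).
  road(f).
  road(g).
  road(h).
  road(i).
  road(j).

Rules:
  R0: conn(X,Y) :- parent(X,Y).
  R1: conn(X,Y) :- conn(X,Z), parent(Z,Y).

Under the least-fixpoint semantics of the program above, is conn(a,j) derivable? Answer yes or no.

no

round 1: derive conn(a,a) via R0 from parent(a,a)
round 1: derive conn(b,a) via R0 from parent(b,a)
round 1: derive conn(b,i) via R0 from parent(b,i)
round 1: derive conn(d,b) via R0 from parent(d,b)
round 1: derive conn(g,f) via R0 from parent(g,f)
round 1: derive conn(h,g) via R0 from parent(h,g)
round 1: derive conn(i,f) via R0 from parent(i,f)
round 1: derive conn(j,j) via R0 from parent(j,j)
round 2: derive conn(b,f) via R1 from conn(b,i), parent(i,f)
round 2: derive conn(d,a) via R1 from conn(d,b), parent(b,a)
round 2: derive conn(d,i) via R1 from conn(d,b), parent(b,i)
round 2: derive conn(h,f) via R1 from conn(h,g), parent(g,f)
round 3: derive conn(d,f) via R1 from conn(d,i), parent(i,f)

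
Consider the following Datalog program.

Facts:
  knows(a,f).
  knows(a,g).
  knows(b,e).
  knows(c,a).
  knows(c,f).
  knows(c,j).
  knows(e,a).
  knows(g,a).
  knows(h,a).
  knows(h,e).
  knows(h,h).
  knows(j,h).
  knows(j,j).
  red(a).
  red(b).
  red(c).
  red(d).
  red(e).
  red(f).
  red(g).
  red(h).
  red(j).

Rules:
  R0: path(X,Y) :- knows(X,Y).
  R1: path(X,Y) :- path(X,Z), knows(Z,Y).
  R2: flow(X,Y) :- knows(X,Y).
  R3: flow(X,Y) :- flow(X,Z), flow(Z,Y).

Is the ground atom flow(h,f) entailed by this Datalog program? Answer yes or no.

yes

round 1: derive flow(a,f) via R2 from knows(a,f)
round 1: derive flow(a,g) via R2 from knows(a,g)
round 1: derive flow(b,e) via R2 from knows(b,e)
round 1: derive flow(c,a) via R2 from knows(c,a)
round 1: derive flow(c,f) via R2 from knows(c,f)
round 1: derive flow(c,j) via R2 from knows(c,j)
round 1: derive flow(e,a) via R2 from knows(e,a)
round 1: derive flow(g,a) via R2 from knows(g,a)
round 1: derive flow(h,a) via R2 from knows(h,a)
round 1: derive flow(h,e) via R2 from knows(h,e)
round 1: derive flow(h,h) via R2 from knows(h,h)
round 1: derive flow(j,h) via R2 from knows(j,h)
round 1: derive flow(j,j) via R2 from knows(j,j)
round 2: derive flow(a,a) via R3 from flow(a,g), flow(g,a)
round 2: derive flow(b,a) via R3 from flow(b,e), flow(e,a)
round 2: derive flow(c,g) via R3 from flow(c,a), flow(a,g)
round 2: derive flow(c,h) via R3 from flow(c,j), flow(j,h)
round 2: derive flow(e,f) via R3 from flow(e,a), flow(a,f)
round 2: derive flow(e,g) via R3 from flow(e,a), flow(a,g)
round 2: derive flow(g,f) via R3 from flow(g,a), flow(a,f)
round 2: derive flow(g,g) via R3 from flow(g,a), flow(a,g)
round 2: derive flow(h,f) via R3 from flow(h,a), flow(a,f)
round 2: derive flow(h,g) via R3 from flow(h,a), flow(a,g)
round 2: derive flow(j,a) via R3 from flow(j,h), flow(h,a)
round 2: derive flow(j,e) via R3 from flow(j,h), flow(h,e)
round 3: derive flow(b,f) via R3 from flow(b,a), flow(a,f)
round 3: derive flow(b,g) via R3 from flow(b,a), flow(a,g)
round 3: derive flow(c,e) via R3 from flow(c,h), flow(h,e)
round 3: derive flow(j,f) via R3 from flow(j,a), flow(a,f)
round 3: derive flow(j,g) via R3 from flow(j,a), flow(a,g)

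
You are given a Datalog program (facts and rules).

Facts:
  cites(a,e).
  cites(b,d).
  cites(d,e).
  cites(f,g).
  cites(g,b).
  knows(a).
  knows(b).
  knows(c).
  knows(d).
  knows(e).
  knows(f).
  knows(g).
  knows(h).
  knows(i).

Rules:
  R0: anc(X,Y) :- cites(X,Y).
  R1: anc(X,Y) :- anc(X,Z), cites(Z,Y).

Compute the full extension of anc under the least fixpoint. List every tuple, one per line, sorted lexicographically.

anc(a,e)
anc(b,d)
anc(b,e)
anc(d,e)
anc(f,b)
anc(f,d)
anc(f,e)
anc(f,g)
anc(g,b)
anc(g,d)
anc(g,e)

round 1: derive anc(a,e) via R0 from cites(a,e)
round 1: derive anc(b,d) via R0 from cites(b,d)
round 1: derive anc(d,e) via R0 from cites(d,e)
round 1: derive anc(f,g) via R0 from cites(f,g)
round 1: derive anc(g,b) via R0 from cites(g,b)
round 2: derive anc(b,e) via R1 from anc(b,d), cites(d,e)
round 2: derive anc(f,b) via R1 from anc(f,g), cites(g,b)
round 2: derive anc(g,d) via R1 from anc(g,b), cites(b,d)
round 3: derive anc(f,d) via R1 from anc(f,b), cites(b,d)
round 3: derive anc(g,e) via R1 from anc(g,d), cites(d,e)
round 4: derive anc(f,e) via R1 from anc(f,d), cites(d,e)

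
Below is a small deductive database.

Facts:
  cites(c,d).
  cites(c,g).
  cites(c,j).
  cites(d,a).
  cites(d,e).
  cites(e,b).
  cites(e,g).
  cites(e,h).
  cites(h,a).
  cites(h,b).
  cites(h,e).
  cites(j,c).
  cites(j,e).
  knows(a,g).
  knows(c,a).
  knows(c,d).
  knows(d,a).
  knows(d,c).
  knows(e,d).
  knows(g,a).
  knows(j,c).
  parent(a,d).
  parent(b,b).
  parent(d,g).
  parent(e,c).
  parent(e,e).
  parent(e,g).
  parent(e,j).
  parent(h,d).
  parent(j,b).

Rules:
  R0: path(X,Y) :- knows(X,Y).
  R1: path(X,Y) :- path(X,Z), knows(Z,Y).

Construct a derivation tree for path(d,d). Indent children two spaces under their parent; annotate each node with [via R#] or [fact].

round 1: derive path(a,g) via R0 from knows(a,g)
round 1: derive path(c,a) via R0 from knows(c,a)
round 1: derive path(c,d) via R0 from knows(c,d)
round 1: derive path(d,a) via R0 from knows(d,a)
round 1: derive path(d,c) via R0 from knows(d,c)
round 1: derive path(e,d) via R0 from knows(e,d)
round 1: derive path(g,a) via R0 from knows(g,a)
round 1: derive path(j,c) via R0 from knows(j,c)
round 2: derive path(a,a) via R1 from path(a,g), knows(g,a)
round 2: derive path(c,c) via R1 from path(c,d), knows(d,c)
round 2: derive path(c,g) via R1 from path(c,a), knows(a,g)
round 2: derive path(d,d) via R1 from path(d,c), knows(c,d)
round 2: derive path(d,g) via R1 from path(d,a), knows(a,g)
round 2: derive path(e,a) via R1 from path(e,d), knows(d,a)
round 2: derive path(e,c) via R1 from path(e,d), knows(d,c)
round 2: derive path(g,g) via R1 from path(g,a), knows(a,g)
round 2: derive path(j,a) via R1 from path(j,c), knows(c,a)
round 2: derive path(j,d) via R1 from path(j,c), knows(c,d)
round 3: derive path(e,g) via R1 from path(e,a), knows(a,g)
round 3: derive path(j,g) via R1 from path(j,a), knows(a,g)

path(d,d)  [via R1]
  path(d,c)  [via R0]
    knows(d,c)  [fact]
  knows(c,d)  [fact]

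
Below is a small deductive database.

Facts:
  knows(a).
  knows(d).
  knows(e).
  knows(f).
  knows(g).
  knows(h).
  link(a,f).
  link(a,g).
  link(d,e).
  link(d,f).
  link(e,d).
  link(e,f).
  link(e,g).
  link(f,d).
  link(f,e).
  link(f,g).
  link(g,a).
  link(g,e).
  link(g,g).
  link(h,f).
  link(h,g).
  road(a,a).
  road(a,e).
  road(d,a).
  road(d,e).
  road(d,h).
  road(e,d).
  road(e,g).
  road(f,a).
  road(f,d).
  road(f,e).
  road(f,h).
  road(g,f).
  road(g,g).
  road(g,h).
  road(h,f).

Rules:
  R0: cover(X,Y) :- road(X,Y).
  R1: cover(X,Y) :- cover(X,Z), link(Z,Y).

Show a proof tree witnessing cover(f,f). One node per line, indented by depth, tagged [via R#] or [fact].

cover(f,f)  [via R1]
  cover(f,a)  [via R0]
    road(f,a)  [fact]
  link(a,f)  [fact]

round 1: derive cover(a,a) via R0 from road(a,a)
round 1: derive cover(a,e) via R0 from road(a,e)
round 1: derive cover(d,a) via R0 from road(d,a)
round 1: derive cover(d,e) via R0 from road(d,e)
round 1: derive cover(d,h) via R0 from road(d,h)
round 1: derive cover(e,d) via R0 from road(e,d)
round 1: derive cover(e,g) via R0 from road(e,g)
round 1: derive cover(f,a) via R0 from road(f,a)
round 1: derive cover(f,d) via R0 from road(f,d)
round 1: derive cover(f,e) via R0 from road(f,e)
round 1: derive cover(f,h) via R0 from road(f,h)
round 1: derive cover(g,f) via R0 from road(g,f)
round 1: derive cover(g,g) via R0 from road(g,g)
round 1: derive cover(g,h) via R0 from road(g,h)
round 1: derive cover(h,f) via R0 from road(h,f)
round 2: derive cover(a,d) via R1 from cover(a,e), link(e,d)
round 2: derive cover(a,f) via R1 from cover(a,a), link(a,f)
round 2: derive cover(a,g) via R1 from cover(a,a), link(a,g)
round 2: derive cover(d,d) via R1 from cover(d,e), link(e,d)
round 2: derive cover(d,f) via R1 from cover(d,a), link(a,f)
round 2: derive cover(d,g) via R1 from cover(d,a), link(a,g)
round 2: derive cover(e,a) via R1 from cover(e,g), link(g,a)
round 2: derive cover(e,e) via R1 from cover(e,d), link(d,e)
round 2: derive cover(e,f) via R1 from cover(e,d), link(d,f)
round 2: derive cover(f,f) via R1 from cover(f,a), link(a,f)
round 2: derive cover(f,g) via R1 from cover(f,a), link(a,g)
round 2: derive cover(g,a) via R1 from cover(g,g), link(g,a)
round 2: derive cover(g,d) via R1 from cover(g,f), link(f,d)
round 2: derive cover(g,e) via R1 from cover(g,f), link(f,e)
round 2: derive cover(h,d) via R1 from cover(h,f), link(f,d)
round 2: derive cover(h,e) via R1 from cover(h,f), link(f,e)
round 2: derive cover(h,g) via R1 from cover(h,f), link(f,g)
round 3: derive cover(h,a) via R1 from cover(h,g), link(g,a)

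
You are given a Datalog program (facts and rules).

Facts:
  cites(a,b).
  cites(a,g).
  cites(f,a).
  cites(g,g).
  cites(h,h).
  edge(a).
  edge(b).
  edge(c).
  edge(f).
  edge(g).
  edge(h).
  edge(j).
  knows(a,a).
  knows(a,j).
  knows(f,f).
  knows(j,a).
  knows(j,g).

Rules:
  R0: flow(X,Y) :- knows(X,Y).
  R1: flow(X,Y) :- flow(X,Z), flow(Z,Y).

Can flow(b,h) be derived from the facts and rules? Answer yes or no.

round 1: derive flow(a,a) via R0 from knows(a,a)
round 1: derive flow(a,j) via R0 from knows(a,j)
round 1: derive flow(f,f) via R0 from knows(f,f)
round 1: derive flow(j,a) via R0 from knows(j,a)
round 1: derive flow(j,g) via R0 from knows(j,g)
round 2: derive flow(a,g) via R1 from flow(a,j), flow(j,g)
round 2: derive flow(j,j) via R1 from flow(j,a), flow(a,j)

no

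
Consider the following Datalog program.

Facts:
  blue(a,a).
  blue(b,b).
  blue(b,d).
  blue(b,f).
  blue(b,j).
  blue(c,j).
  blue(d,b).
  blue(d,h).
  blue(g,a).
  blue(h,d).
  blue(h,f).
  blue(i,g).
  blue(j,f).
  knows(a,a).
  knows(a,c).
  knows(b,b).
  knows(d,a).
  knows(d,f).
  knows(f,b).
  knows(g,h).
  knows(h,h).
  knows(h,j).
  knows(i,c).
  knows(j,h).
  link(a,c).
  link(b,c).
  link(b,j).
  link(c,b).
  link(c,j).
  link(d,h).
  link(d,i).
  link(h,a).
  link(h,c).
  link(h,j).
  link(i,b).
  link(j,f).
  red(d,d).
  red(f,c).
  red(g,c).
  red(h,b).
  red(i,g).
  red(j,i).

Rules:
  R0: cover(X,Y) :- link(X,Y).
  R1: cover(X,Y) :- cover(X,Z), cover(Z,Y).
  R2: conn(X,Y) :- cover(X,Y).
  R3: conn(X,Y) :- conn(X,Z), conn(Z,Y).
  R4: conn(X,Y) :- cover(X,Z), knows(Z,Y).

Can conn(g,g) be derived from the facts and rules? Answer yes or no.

no

round 1: derive cover(a,c) via R0 from link(a,c)
round 1: derive cover(b,c) via R0 from link(b,c)
round 1: derive cover(b,j) via R0 from link(b,j)
round 1: derive cover(c,b) via R0 from link(c,b)
round 1: derive cover(c,j) via R0 from link(c,j)
round 1: derive cover(d,h) via R0 from link(d,h)
round 1: derive cover(d,i) via R0 from link(d,i)
round 1: derive cover(h,a) via R0 from link(h,a)
round 1: derive cover(h,c) via R0 from link(h,c)
round 1: derive cover(h,j) via R0 from link(h,j)
round 1: derive cover(i,b) via R0 from link(i,b)
round 1: derive cover(j,f) via R0 from link(j,f)
round 2: derive cover(a,b) via R1 from cover(a,c), cover(c,b)
round 2: derive cover(a,j) via R1 from cover(a,c), cover(c,j)
round 2: derive cover(b,b) via R1 from cover(b,c), cover(c,b)
round 2: derive cover(b,f) via R1 from cover(b,j), cover(j,f)
round 2: derive cover(c,c) via R1 from cover(c,b), cover(b,c)
round 2: derive cover(c,f) via R1 from cover(c,j), cover(j,f)
round 2: derive cover(d,a) via R1 from cover(d,h), cover(h,a)
round 2: derive cover(d,b) via R1 from cover(d,i), cover(i,b)
round 2: derive cover(d,c) via R1 from cover(d,h), cover(h,c)
round 2: derive cover(d,j) via R1 from cover(d,h), cover(h,j)
round 2: derive cover(h,b) via R1 from cover(h,c), cover(c,b)
round 2: derive cover(h,f) via R1 from cover(h,j), cover(j,f)
round 2: derive cover(i,c) via R1 from cover(i,b), cover(b,c)
round 2: derive cover(i,j) via R1 from cover(i,b), cover(b,j)
round 2: derive conn(a,c) via R2 from cover(a,c)
round 2: derive conn(b,c) via R2 from cover(b,c)
round 2: derive conn(b,j) via R2 from cover(b,j)
round 2: derive conn(c,b) via R2 from cover(c,b)
round 2: derive conn(c,j) via R2 from cover(c,j)
round 2: derive conn(d,h) via R2 from cover(d,h)
round 2: derive conn(d,i) via R2 from cover(d,i)
round 2: derive conn(h,a) via R2 from cover(h,a)
round 2: derive conn(h,c) via R2 from cover(h,c)
round 2: derive conn(h,j) via R2 from cover(h,j)
round 2: derive conn(i,b) via R2 from cover(i,b)
round 2: derive conn(j,f) via R2 from cover(j,f)
round 2: derive conn(b,h) via R4 from cover(b,j), knows(j,h)
round 2: derive conn(c,h) via R4 from cover(c,j), knows(j,h)
round 2: derive conn(d,c) via R4 from cover(d,i), knows(i,c)
round 2: derive conn(d,j) via R4 from cover(d,h), knows(h,j)
round 2: derive conn(h,h) via R4 from cover(h,j), knows(j,h)
round 2: derive conn(j,b) via R4 from cover(j,f), knows(f,b)
round 3: derive cover(a,f) via R1 from cover(a,b), cover(b,f)
round 3: derive cover(d,f) via R1 from cover(d,b), cover(b,f)
round 3: derive cover(i,f) via R1 from cover(i,b), cover(b,f)
round 3: derive conn(a,b) via R2 from cover(a,b)
round 3: derive conn(a,j) via R2 from cover(a,j)
round 3: derive conn(b,b) via R2 from cover(b,b)
round 3: derive conn(b,f) via R2 from cover(b,f)
round 3: derive conn(c,c) via R2 from cover(c,c)
round 3: derive conn(c,f) via R2 from cover(c,f)
round 3: derive conn(d,a) via R2 from cover(d,a)
round 3: derive conn(d,b) via R2 from cover(d,b)
round 3: derive conn(h,b) via R2 from cover(h,b)
round 3: derive conn(h,f) via R2 from cover(h,f)
round 3: derive conn(i,c) via R2 from cover(i,c)
round 3: derive conn(i,j) via R2 from cover(i,j)
round 3: derive conn(a,h) via R3 from conn(a,c), conn(c,h)
round 3: derive conn(b,a) via R3 from conn(b,h), conn(h,a)
round 3: derive conn(c,a) via R3 from conn(c,h), conn(h,a)
round 3: derive conn(d,f) via R3 from conn(d,j), conn(j,f)
round 3: derive conn(i,h) via R3 from conn(i,b), conn(b,h)
round 3: derive conn(j,c) via R3 from conn(j,b), conn(b,c)
round 3: derive conn(j,h) via R3 from conn(j,b), conn(b,h)
round 3: derive conn(j,j) via R3 from conn(j,b), conn(b,j)
round 4: derive conn(a,f) via R2 from cover(a,f)
round 4: derive conn(i,f) via R2 from cover(i,f)
round 4: derive conn(a,a) via R3 from conn(a,b), conn(b,a)
round 4: derive conn(i,a) via R3 from conn(i,b), conn(b,a)
round 4: derive conn(j,a) via R3 from conn(j,b), conn(b,a)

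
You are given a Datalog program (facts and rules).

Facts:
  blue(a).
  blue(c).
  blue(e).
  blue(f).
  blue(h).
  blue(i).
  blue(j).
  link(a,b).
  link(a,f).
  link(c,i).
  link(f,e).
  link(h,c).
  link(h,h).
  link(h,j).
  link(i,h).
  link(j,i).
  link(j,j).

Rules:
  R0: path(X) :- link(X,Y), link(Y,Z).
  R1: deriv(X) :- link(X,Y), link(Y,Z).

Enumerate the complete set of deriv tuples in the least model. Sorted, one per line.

round 1: derive deriv(a) via R1 from link(a,f), link(f,e)
round 1: derive deriv(c) via R1 from link(c,i), link(i,h)
round 1: derive deriv(h) via R1 from link(h,c), link(c,i)
round 1: derive deriv(i) via R1 from link(i,h), link(h,c)
round 1: derive deriv(j) via R1 from link(j,i), link(i,h)

deriv(a)
deriv(c)
deriv(h)
deriv(i)
deriv(j)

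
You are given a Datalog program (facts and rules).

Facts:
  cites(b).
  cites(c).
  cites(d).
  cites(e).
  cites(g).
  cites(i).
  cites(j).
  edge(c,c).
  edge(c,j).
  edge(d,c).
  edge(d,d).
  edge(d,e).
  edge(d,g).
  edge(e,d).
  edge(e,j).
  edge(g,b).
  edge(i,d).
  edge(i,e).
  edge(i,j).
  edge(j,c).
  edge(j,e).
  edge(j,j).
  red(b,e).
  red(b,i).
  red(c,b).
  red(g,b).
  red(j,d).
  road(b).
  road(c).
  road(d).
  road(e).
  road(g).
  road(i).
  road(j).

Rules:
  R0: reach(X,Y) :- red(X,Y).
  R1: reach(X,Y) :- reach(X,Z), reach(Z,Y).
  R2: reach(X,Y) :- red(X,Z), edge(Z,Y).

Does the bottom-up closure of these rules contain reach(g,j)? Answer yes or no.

yes

round 1: derive reach(b,e) via R0 from red(b,e)
round 1: derive reach(b,i) via R0 from red(b,i)
round 1: derive reach(c,b) via R0 from red(c,b)
round 1: derive reach(g,b) via R0 from red(g,b)
round 1: derive reach(j,d) via R0 from red(j,d)
round 1: derive reach(b,d) via R2 from red(b,e), edge(e,d)
round 1: derive reach(b,j) via R2 from red(b,e), edge(e,j)
round 1: derive reach(j,c) via R2 from red(j,d), edge(d,c)
round 1: derive reach(j,e) via R2 from red(j,d), edge(d,e)
round 1: derive reach(j,g) via R2 from red(j,d), edge(d,g)
round 2: derive reach(b,c) via R1 from reach(b,j), reach(j,c)
round 2: derive reach(b,g) via R1 from reach(b,j), reach(j,g)
round 2: derive reach(c,d) via R1 from reach(c,b), reach(b,d)
round 2: derive reach(c,e) via R1 from reach(c,b), reach(b,e)
round 2: derive reach(c,i) via R1 from reach(c,b), reach(b,i)
round 2: derive reach(c,j) via R1 from reach(c,b), reach(b,j)
round 2: derive reach(g,d) via R1 from reach(g,b), reach(b,d)
round 2: derive reach(g,e) via R1 from reach(g,b), reach(b,e)
round 2: derive reach(g,i) via R1 from reach(g,b), reach(b,i)
round 2: derive reach(g,j) via R1 from reach(g,b), reach(b,j)
round 2: derive reach(j,b) via R1 from reach(j,c), reach(c,b)
round 3: derive reach(b,b) via R1 from reach(b,c), reach(c,b)
round 3: derive reach(c,c) via R1 from reach(c,b), reach(b,c)
round 3: derive reach(c,g) via R1 from reach(c,b), reach(b,g)
round 3: derive reach(g,c) via R1 from reach(g,b), reach(b,c)
round 3: derive reach(g,g) via R1 from reach(g,b), reach(b,g)
round 3: derive reach(j,i) via R1 from reach(j,b), reach(b,i)
round 3: derive reach(j,j) via R1 from reach(j,b), reach(b,j)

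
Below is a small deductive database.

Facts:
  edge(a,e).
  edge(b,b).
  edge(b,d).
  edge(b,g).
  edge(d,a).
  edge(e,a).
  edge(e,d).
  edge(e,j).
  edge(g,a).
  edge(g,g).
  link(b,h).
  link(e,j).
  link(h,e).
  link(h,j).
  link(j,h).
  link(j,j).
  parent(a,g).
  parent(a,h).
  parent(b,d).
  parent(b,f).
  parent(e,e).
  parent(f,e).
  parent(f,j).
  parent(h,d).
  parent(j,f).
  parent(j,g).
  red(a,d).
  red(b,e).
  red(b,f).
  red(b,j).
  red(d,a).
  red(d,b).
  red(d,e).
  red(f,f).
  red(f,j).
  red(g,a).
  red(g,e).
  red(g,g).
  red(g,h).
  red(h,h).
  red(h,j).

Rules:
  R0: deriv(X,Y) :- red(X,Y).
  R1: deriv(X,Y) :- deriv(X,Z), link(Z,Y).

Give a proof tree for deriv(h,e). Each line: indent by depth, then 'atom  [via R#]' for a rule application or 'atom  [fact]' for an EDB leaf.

round 1: derive deriv(a,d) via R0 from red(a,d)
round 1: derive deriv(b,e) via R0 from red(b,e)
round 1: derive deriv(b,f) via R0 from red(b,f)
round 1: derive deriv(b,j) via R0 from red(b,j)
round 1: derive deriv(d,a) via R0 from red(d,a)
round 1: derive deriv(d,b) via R0 from red(d,b)
round 1: derive deriv(d,e) via R0 from red(d,e)
round 1: derive deriv(f,f) via R0 from red(f,f)
round 1: derive deriv(f,j) via R0 from red(f,j)
round 1: derive deriv(g,a) via R0 from red(g,a)
round 1: derive deriv(g,e) via R0 from red(g,e)
round 1: derive deriv(g,g) via R0 from red(g,g)
round 1: derive deriv(g,h) via R0 from red(g,h)
round 1: derive deriv(h,h) via R0 from red(h,h)
round 1: derive deriv(h,j) via R0 from red(h,j)
round 2: derive deriv(b,h) via R1 from deriv(b,j), link(j,h)
round 2: derive deriv(d,h) via R1 from deriv(d,b), link(b,h)
round 2: derive deriv(d,j) via R1 from deriv(d,e), link(e,j)
round 2: derive deriv(f,h) via R1 from deriv(f,j), link(j,h)
round 2: derive deriv(g,j) via R1 from deriv(g,e), link(e,j)
round 2: derive deriv(h,e) via R1 from deriv(h,h), link(h,e)
round 3: derive deriv(f,e) via R1 from deriv(f,h), link(h,e)

deriv(h,e)  [via R1]
  deriv(h,h)  [via R0]
    red(h,h)  [fact]
  link(h,e)  [fact]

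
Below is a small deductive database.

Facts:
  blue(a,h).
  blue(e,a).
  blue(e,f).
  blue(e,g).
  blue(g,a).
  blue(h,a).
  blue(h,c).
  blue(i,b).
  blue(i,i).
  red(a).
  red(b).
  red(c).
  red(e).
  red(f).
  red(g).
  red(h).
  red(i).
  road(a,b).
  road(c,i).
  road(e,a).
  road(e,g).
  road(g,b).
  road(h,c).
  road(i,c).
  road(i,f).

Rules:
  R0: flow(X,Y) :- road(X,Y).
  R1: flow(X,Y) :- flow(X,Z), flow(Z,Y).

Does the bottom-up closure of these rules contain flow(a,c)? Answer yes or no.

round 1: derive flow(a,b) via R0 from road(a,b)
round 1: derive flow(c,i) via R0 from road(c,i)
round 1: derive flow(e,a) via R0 from road(e,a)
round 1: derive flow(e,g) via R0 from road(e,g)
round 1: derive flow(g,b) via R0 from road(g,b)
round 1: derive flow(h,c) via R0 from road(h,c)
round 1: derive flow(i,c) via R0 from road(i,c)
round 1: derive flow(i,f) via R0 from road(i,f)
round 2: derive flow(c,c) via R1 from flow(c,i), flow(i,c)
round 2: derive flow(c,f) via R1 from flow(c,i), flow(i,f)
round 2: derive flow(e,b) via R1 from flow(e,a), flow(a,b)
round 2: derive flow(h,i) via R1 from flow(h,c), flow(c,i)
round 2: derive flow(i,i) via R1 from flow(i,c), flow(c,i)
round 3: derive flow(h,f) via R1 from flow(h,c), flow(c,f)

no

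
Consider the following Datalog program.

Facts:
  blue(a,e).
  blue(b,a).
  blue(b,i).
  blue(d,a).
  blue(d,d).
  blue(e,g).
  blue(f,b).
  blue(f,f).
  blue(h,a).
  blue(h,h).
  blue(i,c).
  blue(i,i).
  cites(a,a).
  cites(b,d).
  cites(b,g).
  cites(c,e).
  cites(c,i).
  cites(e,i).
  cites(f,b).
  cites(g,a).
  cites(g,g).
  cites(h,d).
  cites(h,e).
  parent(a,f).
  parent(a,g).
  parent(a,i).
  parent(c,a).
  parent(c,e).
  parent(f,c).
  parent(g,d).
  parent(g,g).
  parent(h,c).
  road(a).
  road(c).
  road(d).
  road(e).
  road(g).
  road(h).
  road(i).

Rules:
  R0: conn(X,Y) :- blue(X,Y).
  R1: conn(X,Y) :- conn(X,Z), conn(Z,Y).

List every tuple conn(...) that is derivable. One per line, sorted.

round 1: derive conn(a,e) via R0 from blue(a,e)
round 1: derive conn(b,a) via R0 from blue(b,a)
round 1: derive conn(b,i) via R0 from blue(b,i)
round 1: derive conn(d,a) via R0 from blue(d,a)
round 1: derive conn(d,d) via R0 from blue(d,d)
round 1: derive conn(e,g) via R0 from blue(e,g)
round 1: derive conn(f,b) via R0 from blue(f,b)
round 1: derive conn(f,f) via R0 from blue(f,f)
round 1: derive conn(h,a) via R0 from blue(h,a)
round 1: derive conn(h,h) via R0 from blue(h,h)
round 1: derive conn(i,c) via R0 from blue(i,c)
round 1: derive conn(i,i) via R0 from blue(i,i)
round 2: derive conn(a,g) via R1 from conn(a,e), conn(e,g)
round 2: derive conn(b,c) via R1 from conn(b,i), conn(i,c)
round 2: derive conn(b,e) via R1 from conn(b,a), conn(a,e)
round 2: derive conn(d,e) via R1 from conn(d,a), conn(a,e)
round 2: derive conn(f,a) via R1 from conn(f,b), conn(b,a)
round 2: derive conn(f,i) via R1 from conn(f,b), conn(b,i)
round 2: derive conn(h,e) via R1 from conn(h,a), conn(a,e)
round 3: derive conn(b,g) via R1 from conn(b,a), conn(a,g)
round 3: derive conn(d,g) via R1 from conn(d,a), conn(a,g)
round 3: derive conn(f,c) via R1 from conn(f,b), conn(b,c)
round 3: derive conn(f,e) via R1 from conn(f,a), conn(a,e)
round 3: derive conn(f,g) via R1 from conn(f,a), conn(a,g)
round 3: derive conn(h,g) via R1 from conn(h,a), conn(a,g)

conn(a,e)
conn(a,g)
conn(b,a)
conn(b,c)
conn(b,e)
conn(b,g)
conn(b,i)
conn(d,a)
conn(d,d)
conn(d,e)
conn(d,g)
conn(e,g)
conn(f,a)
conn(f,b)
conn(f,c)
conn(f,e)
conn(f,f)
conn(f,g)
conn(f,i)
conn(h,a)
conn(h,e)
conn(h,g)
conn(h,h)
conn(i,c)
conn(i,i)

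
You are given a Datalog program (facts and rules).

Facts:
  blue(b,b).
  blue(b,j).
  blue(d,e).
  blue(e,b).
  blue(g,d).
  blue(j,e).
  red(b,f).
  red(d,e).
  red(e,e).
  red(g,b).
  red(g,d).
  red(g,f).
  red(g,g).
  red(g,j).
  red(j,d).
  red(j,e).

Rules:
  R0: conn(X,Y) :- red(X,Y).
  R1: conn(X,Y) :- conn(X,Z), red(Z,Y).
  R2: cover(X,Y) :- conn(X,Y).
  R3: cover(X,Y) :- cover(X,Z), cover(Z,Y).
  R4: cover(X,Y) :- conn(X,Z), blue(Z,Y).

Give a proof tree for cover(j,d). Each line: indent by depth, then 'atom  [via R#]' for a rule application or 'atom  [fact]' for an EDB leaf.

cover(j,d)  [via R2]
  conn(j,d)  [via R0]
    red(j,d)  [fact]

round 1: derive conn(b,f) via R0 from red(b,f)
round 1: derive conn(d,e) via R0 from red(d,e)
round 1: derive conn(e,e) via R0 from red(e,e)
round 1: derive conn(g,b) via R0 from red(g,b)
round 1: derive conn(g,d) via R0 from red(g,d)
round 1: derive conn(g,f) via R0 from red(g,f)
round 1: derive conn(g,g) via R0 from red(g,g)
round 1: derive conn(g,j) via R0 from red(g,j)
round 1: derive conn(j,d) via R0 from red(j,d)
round 1: derive conn(j,e) via R0 from red(j,e)
round 2: derive conn(g,e) via R1 from conn(g,d), red(d,e)
round 2: derive cover(b,f) via R2 from conn(b,f)
round 2: derive cover(d,e) via R2 from conn(d,e)
round 2: derive cover(e,e) via R2 from conn(e,e)
round 2: derive cover(g,b) via R2 from conn(g,b)
round 2: derive cover(g,d) via R2 from conn(g,d)
round 2: derive cover(g,f) via R2 from conn(g,f)
round 2: derive cover(g,g) via R2 from conn(g,g)
round 2: derive cover(g,j) via R2 from conn(g,j)
round 2: derive cover(j,d) via R2 from conn(j,d)
round 2: derive cover(j,e) via R2 from conn(j,e)
round 2: derive cover(d,b) via R4 from conn(d,e), blue(e,b)
round 2: derive cover(e,b) via R4 from conn(e,e), blue(e,b)
round 2: derive cover(g,e) via R4 from conn(g,d), blue(d,e)
round 2: derive cover(j,b) via R4 from conn(j,e), blue(e,b)
round 3: derive cover(d,f) via R3 from cover(d,b), cover(b,f)
round 3: derive cover(e,f) via R3 from cover(e,b), cover(b,f)
round 3: derive cover(j,f) via R3 from cover(j,b), cover(b,f)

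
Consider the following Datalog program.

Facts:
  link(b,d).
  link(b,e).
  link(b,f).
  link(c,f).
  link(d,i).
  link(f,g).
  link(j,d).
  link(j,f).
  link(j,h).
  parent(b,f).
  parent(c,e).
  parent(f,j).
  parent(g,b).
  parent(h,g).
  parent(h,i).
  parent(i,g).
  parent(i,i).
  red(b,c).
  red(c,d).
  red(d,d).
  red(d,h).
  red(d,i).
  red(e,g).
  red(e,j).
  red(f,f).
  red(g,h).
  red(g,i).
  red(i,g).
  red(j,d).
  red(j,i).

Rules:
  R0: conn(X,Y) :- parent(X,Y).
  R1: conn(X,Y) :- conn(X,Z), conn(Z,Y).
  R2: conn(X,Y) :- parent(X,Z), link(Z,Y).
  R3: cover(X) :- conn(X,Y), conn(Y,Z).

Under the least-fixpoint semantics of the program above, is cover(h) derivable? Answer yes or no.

yes

round 1: derive conn(b,f) via R0 from parent(b,f)
round 1: derive conn(c,e) via R0 from parent(c,e)
round 1: derive conn(f,j) via R0 from parent(f,j)
round 1: derive conn(g,b) via R0 from parent(g,b)
round 1: derive conn(h,g) via R0 from parent(h,g)
round 1: derive conn(h,i) via R0 from parent(h,i)
round 1: derive conn(i,g) via R0 from parent(i,g)
round 1: derive conn(i,i) via R0 from parent(i,i)
round 1: derive conn(b,g) via R2 from parent(b,f), link(f,g)
round 1: derive conn(f,d) via R2 from parent(f,j), link(j,d)
round 1: derive conn(f,f) via R2 from parent(f,j), link(j,f)
round 1: derive conn(f,h) via R2 from parent(f,j), link(j,h)
round 1: derive conn(g,d) via R2 from parent(g,b), link(b,d)
round 1: derive conn(g,e) via R2 from parent(g,b), link(b,e)
round 1: derive conn(g,f) via R2 from parent(g,b), link(b,f)
round 2: derive conn(b,b) via R1 from conn(b,g), conn(g,b)
round 2: derive conn(b,d) via R1 from conn(b,f), conn(f,d)
round 2: derive conn(b,e) via R1 from conn(b,g), conn(g,e)
round 2: derive conn(b,h) via R1 from conn(b,f), conn(f,h)
round 2: derive conn(b,j) via R1 from conn(b,f), conn(f,j)
round 2: derive conn(f,g) via R1 from conn(f,h), conn(h,g)
round 2: derive conn(f,i) via R1 from conn(f,h), conn(h,i)
round 2: derive conn(g,g) via R1 from conn(g,b), conn(b,g)
round 2: derive conn(g,h) via R1 from conn(g,f), conn(f,h)
round 2: derive conn(g,j) via R1 from conn(g,f), conn(f,j)
round 2: derive conn(h,b) via R1 from conn(h,g), conn(g,b)
round 2: derive conn(h,d) via R1 from conn(h,g), conn(g,d)
round 2: derive conn(h,e) via R1 from conn(h,g), conn(g,e)
round 2: derive conn(h,f) via R1 from conn(h,g), conn(g,f)
round 2: derive conn(i,b) via R1 from conn(i,g), conn(g,b)
round 2: derive conn(i,d) via R1 from conn(i,g), conn(g,d)
round 2: derive conn(i,e) via R1 from conn(i,g), conn(g,e)
round 2: derive conn(i,f) via R1 from conn(i,g), conn(g,f)
round 2: derive cover(b) via R3 from conn(b,f), conn(f,d)
round 2: derive cover(f) via R3 from conn(f,f), conn(f,d)
round 2: derive cover(g) via R3 from conn(g,b), conn(b,f)
round 2: derive cover(h) via R3 from conn(h,g), conn(g,b)
round 2: derive cover(i) via R3 from conn(i,g), conn(g,b)
round 3: derive conn(b,i) via R1 from conn(b,f), conn(f,i)
round 3: derive conn(f,b) via R1 from conn(f,g), conn(g,b)
round 3: derive conn(f,e) via R1 from conn(f,g), conn(g,e)
round 3: derive conn(g,i) via R1 from conn(g,f), conn(f,i)
round 3: derive conn(h,h) via R1 from conn(h,b), conn(b,h)
round 3: derive conn(h,j) via R1 from conn(h,b), conn(b,j)
round 3: derive conn(i,h) via R1 from conn(i,b), conn(b,h)
round 3: derive conn(i,j) via R1 from conn(i,b), conn(b,j)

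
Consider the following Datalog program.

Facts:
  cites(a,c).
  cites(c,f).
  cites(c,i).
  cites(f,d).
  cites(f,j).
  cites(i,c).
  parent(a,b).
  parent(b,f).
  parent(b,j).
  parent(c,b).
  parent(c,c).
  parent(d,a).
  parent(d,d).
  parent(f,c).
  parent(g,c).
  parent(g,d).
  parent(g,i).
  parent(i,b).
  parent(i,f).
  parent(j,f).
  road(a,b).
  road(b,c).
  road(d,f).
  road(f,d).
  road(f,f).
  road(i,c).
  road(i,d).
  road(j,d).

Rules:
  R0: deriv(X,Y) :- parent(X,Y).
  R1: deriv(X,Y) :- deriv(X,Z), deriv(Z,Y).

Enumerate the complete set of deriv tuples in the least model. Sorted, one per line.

round 1: derive deriv(a,b) via R0 from parent(a,b)
round 1: derive deriv(b,f) via R0 from parent(b,f)
round 1: derive deriv(b,j) via R0 from parent(b,j)
round 1: derive deriv(c,b) via R0 from parent(c,b)
round 1: derive deriv(c,c) via R0 from parent(c,c)
round 1: derive deriv(d,a) via R0 from parent(d,a)
round 1: derive deriv(d,d) via R0 from parent(d,d)
round 1: derive deriv(f,c) via R0 from parent(f,c)
round 1: derive deriv(g,c) via R0 from parent(g,c)
round 1: derive deriv(g,d) via R0 from parent(g,d)
round 1: derive deriv(g,i) via R0 from parent(g,i)
round 1: derive deriv(i,b) via R0 from parent(i,b)
round 1: derive deriv(i,f) via R0 from parent(i,f)
round 1: derive deriv(j,f) via R0 from parent(j,f)
round 2: derive deriv(a,f) via R1 from deriv(a,b), deriv(b,f)
round 2: derive deriv(a,j) via R1 from deriv(a,b), deriv(b,j)
round 2: derive deriv(b,c) via R1 from deriv(b,f), deriv(f,c)
round 2: derive deriv(c,f) via R1 from deriv(c,b), deriv(b,f)
round 2: derive deriv(c,j) via R1 from deriv(c,b), deriv(b,j)
round 2: derive deriv(d,b) via R1 from deriv(d,a), deriv(a,b)
round 2: derive deriv(f,b) via R1 from deriv(f,c), deriv(c,b)
round 2: derive deriv(g,a) via R1 from deriv(g,d), deriv(d,a)
round 2: derive deriv(g,b) via R1 from deriv(g,c), deriv(c,b)
round 2: derive deriv(g,f) via R1 from deriv(g,i), deriv(i,f)
round 2: derive deriv(i,c) via R1 from deriv(i,f), deriv(f,c)
round 2: derive deriv(i,j) via R1 from deriv(i,b), deriv(b,j)
round 2: derive deriv(j,c) via R1 from deriv(j,f), deriv(f,c)
round 3: derive deriv(a,c) via R1 from deriv(a,b), deriv(b,c)
round 3: derive deriv(b,b) via R1 from deriv(b,c), deriv(c,b)
round 3: derive deriv(d,c) via R1 from deriv(d,b), deriv(b,c)
round 3: derive deriv(d,f) via R1 from deriv(d,a), deriv(a,f)
round 3: derive deriv(d,j) via R1 from deriv(d,a), deriv(a,j)
round 3: derive deriv(f,f) via R1 from deriv(f,b), deriv(b,f)
round 3: derive deriv(f,j) via R1 from deriv(f,b), deriv(b,j)
round 3: derive deriv(g,j) via R1 from deriv(g,a), deriv(a,j)
round 3: derive deriv(j,b) via R1 from deriv(j,c), deriv(c,b)
round 3: derive deriv(j,j) via R1 from deriv(j,c), deriv(c,j)

deriv(a,b)
deriv(a,c)
deriv(a,f)
deriv(a,j)
deriv(b,b)
deriv(b,c)
deriv(b,f)
deriv(b,j)
deriv(c,b)
deriv(c,c)
deriv(c,f)
deriv(c,j)
deriv(d,a)
deriv(d,b)
deriv(d,c)
deriv(d,d)
deriv(d,f)
deriv(d,j)
deriv(f,b)
deriv(f,c)
deriv(f,f)
deriv(f,j)
deriv(g,a)
deriv(g,b)
deriv(g,c)
deriv(g,d)
deriv(g,f)
deriv(g,i)
deriv(g,j)
deriv(i,b)
deriv(i,c)
deriv(i,f)
deriv(i,j)
deriv(j,b)
deriv(j,c)
deriv(j,f)
deriv(j,j)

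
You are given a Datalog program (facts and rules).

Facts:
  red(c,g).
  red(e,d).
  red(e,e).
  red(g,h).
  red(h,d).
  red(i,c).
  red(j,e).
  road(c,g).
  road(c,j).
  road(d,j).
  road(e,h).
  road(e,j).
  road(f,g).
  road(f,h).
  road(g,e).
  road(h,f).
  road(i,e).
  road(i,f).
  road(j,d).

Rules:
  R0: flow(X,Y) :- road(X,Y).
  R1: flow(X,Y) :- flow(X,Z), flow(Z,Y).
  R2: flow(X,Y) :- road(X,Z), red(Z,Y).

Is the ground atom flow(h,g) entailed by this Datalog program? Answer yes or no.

round 1: derive flow(c,g) via R0 from road(c,g)
round 1: derive flow(c,j) via R0 from road(c,j)
round 1: derive flow(d,j) via R0 from road(d,j)
round 1: derive flow(e,h) via R0 from road(e,h)
round 1: derive flow(e,j) via R0 from road(e,j)
round 1: derive flow(f,g) via R0 from road(f,g)
round 1: derive flow(f,h) via R0 from road(f,h)
round 1: derive flow(g,e) via R0 from road(g,e)
round 1: derive flow(h,f) via R0 from road(h,f)
round 1: derive flow(i,e) via R0 from road(i,e)
round 1: derive flow(i,f) via R0 from road(i,f)
round 1: derive flow(j,d) via R0 from road(j,d)
round 1: derive flow(c,e) via R2 from road(c,j), red(j,e)
round 1: derive flow(c,h) via R2 from road(c,g), red(g,h)
round 1: derive flow(d,e) via R2 from road(d,j), red(j,e)
round 1: derive flow(e,d) via R2 from road(e,h), red(h,d)
round 1: derive flow(e,e) via R2 from road(e,j), red(j,e)
round 1: derive flow(f,d) via R2 from road(f,h), red(h,d)
round 1: derive flow(g,d) via R2 from road(g,e), red(e,d)
round 1: derive flow(i,d) via R2 from road(i,e), red(e,d)
round 2: derive flow(c,d) via R1 from flow(c,e), flow(e,d)
round 2: derive flow(c,f) via R1 from flow(c,h), flow(h,f)
round 2: derive flow(d,d) via R1 from flow(d,e), flow(e,d)
round 2: derive flow(d,h) via R1 from flow(d,e), flow(e,h)
round 2: derive flow(e,f) via R1 from flow(e,h), flow(h,f)
round 2: derive flow(f,e) via R1 from flow(f,d), flow(d,e)
round 2: derive flow(f,f) via R1 from flow(f,h), flow(h,f)
round 2: derive flow(f,j) via R1 from flow(f,d), flow(d,j)
round 2: derive flow(g,h) via R1 from flow(g,e), flow(e,h)
round 2: derive flow(g,j) via R1 from flow(g,d), flow(d,j)
round 2: derive flow(h,d) via R1 from flow(h,f), flow(f,d)
round 2: derive flow(h,g) via R1 from flow(h,f), flow(f,g)
round 2: derive flow(h,h) via R1 from flow(h,f), flow(f,h)
round 2: derive flow(i,g) via R1 from flow(i,f), flow(f,g)
round 2: derive flow(i,h) via R1 from flow(i,e), flow(e,h)
round 2: derive flow(i,j) via R1 from flow(i,d), flow(d,j)
round 2: derive flow(j,e) via R1 from flow(j,d), flow(d,e)
round 2: derive flow(j,j) via R1 from flow(j,d), flow(d,j)
round 3: derive flow(d,f) via R1 from flow(d,e), flow(e,f)
round 3: derive flow(d,g) via R1 from flow(d,h), flow(h,g)
round 3: derive flow(e,g) via R1 from flow(e,f), flow(f,g)
round 3: derive flow(g,f) via R1 from flow(g,e), flow(e,f)
round 3: derive flow(g,g) via R1 from flow(g,h), flow(h,g)
round 3: derive flow(h,e) via R1 from flow(h,d), flow(d,e)
round 3: derive flow(h,j) via R1 from flow(h,d), flow(d,j)
round 3: derive flow(j,f) via R1 from flow(j,e), flow(e,f)
round 3: derive flow(j,h) via R1 from flow(j,d), flow(d,h)
round 4: derive flow(j,g) via R1 from flow(j,d), flow(d,g)

yes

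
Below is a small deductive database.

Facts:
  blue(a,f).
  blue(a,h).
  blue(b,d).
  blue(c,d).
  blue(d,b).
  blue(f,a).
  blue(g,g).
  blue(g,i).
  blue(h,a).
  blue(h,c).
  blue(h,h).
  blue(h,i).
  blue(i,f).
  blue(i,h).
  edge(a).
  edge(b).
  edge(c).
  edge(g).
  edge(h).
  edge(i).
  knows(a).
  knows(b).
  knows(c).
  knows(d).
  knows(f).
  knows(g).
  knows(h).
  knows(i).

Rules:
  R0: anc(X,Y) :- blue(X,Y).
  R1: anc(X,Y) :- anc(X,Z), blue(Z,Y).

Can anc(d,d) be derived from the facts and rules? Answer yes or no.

round 1: derive anc(a,f) via R0 from blue(a,f)
round 1: derive anc(a,h) via R0 from blue(a,h)
round 1: derive anc(b,d) via R0 from blue(b,d)
round 1: derive anc(c,d) via R0 from blue(c,d)
round 1: derive anc(d,b) via R0 from blue(d,b)
round 1: derive anc(f,a) via R0 from blue(f,a)
round 1: derive anc(g,g) via R0 from blue(g,g)
round 1: derive anc(g,i) via R0 from blue(g,i)
round 1: derive anc(h,a) via R0 from blue(h,a)
round 1: derive anc(h,c) via R0 from blue(h,c)
round 1: derive anc(h,h) via R0 from blue(h,h)
round 1: derive anc(h,i) via R0 from blue(h,i)
round 1: derive anc(i,f) via R0 from blue(i,f)
round 1: derive anc(i,h) via R0 from blue(i,h)
round 2: derive anc(a,a) via R1 from anc(a,f), blue(f,a)
round 2: derive anc(a,c) via R1 from anc(a,h), blue(h,c)
round 2: derive anc(a,i) via R1 from anc(a,h), blue(h,i)
round 2: derive anc(b,b) via R1 from anc(b,d), blue(d,b)
round 2: derive anc(c,b) via R1 from anc(c,d), blue(d,b)
round 2: derive anc(d,d) via R1 from anc(d,b), blue(b,d)
round 2: derive anc(f,f) via R1 from anc(f,a), blue(a,f)
round 2: derive anc(f,h) via R1 from anc(f,a), blue(a,h)
round 2: derive anc(g,f) via R1 from anc(g,i), blue(i,f)
round 2: derive anc(g,h) via R1 from anc(g,i), blue(i,h)
round 2: derive anc(h,d) via R1 from anc(h,c), blue(c,d)
round 2: derive anc(h,f) via R1 from anc(h,a), blue(a,f)
round 2: derive anc(i,a) via R1 from anc(i,f), blue(f,a)
round 2: derive anc(i,c) via R1 from anc(i,h), blue(h,c)
round 2: derive anc(i,i) via R1 from anc(i,h), blue(h,i)
round 3: derive anc(a,d) via R1 from anc(a,c), blue(c,d)
round 3: derive anc(f,c) via R1 from anc(f,h), blue(h,c)
round 3: derive anc(f,i) via R1 from anc(f,h), blue(h,i)
round 3: derive anc(g,a) via R1 from anc(g,f), blue(f,a)
round 3: derive anc(g,c) via R1 from anc(g,h), blue(h,c)
round 3: derive anc(h,b) via R1 from anc(h,d), blue(d,b)
round 3: derive anc(i,d) via R1 from anc(i,c), blue(c,d)
round 4: derive anc(a,b) via R1 from anc(a,d), blue(d,b)
round 4: derive anc(f,d) via R1 from anc(f,c), blue(c,d)
round 4: derive anc(g,d) via R1 from anc(g,c), blue(c,d)
round 4: derive anc(i,b) via R1 from anc(i,d), blue(d,b)
round 5: derive anc(f,b) via R1 from anc(f,d), blue(d,b)
round 5: derive anc(g,b) via R1 from anc(g,d), blue(d,b)

yes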